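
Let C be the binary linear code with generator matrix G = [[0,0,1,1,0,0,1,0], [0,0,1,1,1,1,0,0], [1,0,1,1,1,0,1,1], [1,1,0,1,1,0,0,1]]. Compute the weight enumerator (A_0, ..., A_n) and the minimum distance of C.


Weight distribution: A_0 = 1, A_2 = 1, A_3 = 4, A_4 = 3, A_5 = 4, A_6 = 3. Minimum distance d = 2.

Enumerate all 2^4 = 16 messages m ∈ F_2^4.
For each, compute codeword c = mG in F_2^8, then tally its weight.
  m = 0000 → c = 00000000, weight = 0.
  m = 1000 → c = 00110010, weight = 3.
  m = 0100 → c = 00111100, weight = 4.
  m = 1100 → c = 00001110, weight = 3.
  m = 0010 → c = 10111011, weight = 6.
  m = 1010 → c = 10001001, weight = 3.
  m = 0110 → c = 10000111, weight = 4.
  m = 1110 → c = 10110101, weight = 5.
  m = 0001 → c = 11011001, weight = 5.
  m = 1001 → c = 11101011, weight = 6.
  m = 0101 → c = 11100101, weight = 5.
  m = 1101 → c = 11010111, weight = 6.
  m = 0011 → c = 01100010, weight = 3.
  m = 1011 → c = 01010000, weight = 2.
  m = 0111 → c = 01011110, weight = 5.
  m = 1111 → c = 01101100, weight = 4.
Tally weights:
  weight 0: 1 codewords.
  weight 2: 1 codewords.
  weight 3: 4 codewords.
  weight 4: 3 codewords.
  weight 5: 4 codewords.
  weight 6: 3 codewords.
Minimum distance d = smallest w > 0 with A_w > 0 = 2.
Sanity: Σ A_w = 16 = 2^4 = 16 ✓.


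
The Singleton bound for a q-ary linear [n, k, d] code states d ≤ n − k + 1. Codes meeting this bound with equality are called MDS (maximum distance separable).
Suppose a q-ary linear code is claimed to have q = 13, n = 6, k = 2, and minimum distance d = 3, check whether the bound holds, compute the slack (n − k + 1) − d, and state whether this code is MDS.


Singleton RHS = n − k + 1 = 5, slack = 2, bound satisfied, not MDS.

Singleton bound: d ≤ n − k + 1.
Here n = 6, k = 2, so n − k + 1 = 5.
Given d = 3, check d ≤ 5: YES.
Slack = (n − k + 1) − d = 2.
The code is NOT MDS (slack = 2 > 0).
Description: the claimed parameters are [6, 2, 3]_13; such a code would be non-MDS.


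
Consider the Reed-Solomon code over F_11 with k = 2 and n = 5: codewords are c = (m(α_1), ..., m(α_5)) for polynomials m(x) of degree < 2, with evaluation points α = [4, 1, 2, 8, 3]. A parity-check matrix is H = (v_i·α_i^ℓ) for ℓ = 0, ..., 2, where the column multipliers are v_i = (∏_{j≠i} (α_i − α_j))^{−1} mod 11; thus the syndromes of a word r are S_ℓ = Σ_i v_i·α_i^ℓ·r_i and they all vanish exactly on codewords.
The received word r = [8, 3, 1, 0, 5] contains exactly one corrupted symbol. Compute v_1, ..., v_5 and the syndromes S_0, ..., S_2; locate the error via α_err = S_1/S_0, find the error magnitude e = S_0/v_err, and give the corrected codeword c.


S = (5, 4, 1), error at position 5, error magnitude e = 6, c = [8, 3, 1, 0, 10].

Step 1: column multipliers v_i = (∏_{j≠i}(α_i − α_j))^{−1} mod 11.
  i = 1 (α = 4): (4−1)(4−2)(4−8)(4−3) = 3·2·(−4)·1 = −24 ≡ 9, so v_1 = 9^{−1} = 5 (mod 11).
  i = 2 (α = 1): (1−4)(1−2)(1−8)(1−3) = (−3)·(−1)·(−7)·(−2) = 42 ≡ 9, so v_2 = 9^{−1} = 5 (mod 11).
  i = 3 (α = 2): (2−4)(2−1)(2−8)(2−3) = (−2)·1·(−6)·(−1) = −12 ≡ 10, so v_3 = 10^{−1} = 10 (mod 11).
  i = 4 (α = 8): (8−4)(8−1)(8−2)(8−3) = 4·7·6·5 = 840 ≡ 4, so v_4 = 4^{−1} = 3 (mod 11).
  i = 5 (α = 3): (3−4)(3−1)(3−2)(3−8) = (−1)·2·1·(−5) = 10 ≡ 10, so v_5 = 10^{−1} = 10 (mod 11).
  v = [5, 5, 10, 3, 10].
Step 2: syndromes of r = [8, 3, 1, 0, 5] (all sums mod 11).
  S_0 = Σ v_i r_i = 5·8 + 5·3 + 10·1 + 3·0 + 10·5 = 115 ≡ 5.
  S_1 = Σ v_i α_i r_i = 5·4·8 + 5·1·3 + 10·2·1 + 3·8·0 + 10·3·5 = 345 ≡ 4.
  α_i^2 mod 11 = [5, 1, 4, 9, 9].
  S_2 = Σ v_i α_i^2 r_i = 5·5·8 + 5·1·3 + 10·4·1 + 3·9·0 + 10·9·5 = 705 ≡ 1.
  S = (5, 4, 1) ≠ 0, so r is not a codeword (an error is present).
Step 3: locate the error. For a single error e at position i, S_ℓ = v_i·e·α_i^ℓ, so α_err = S_1/S_0.
  S_0^{−1} = 5^{−1} = 9 (mod 11), so α_err = 4·9 = 36 ≡ 3 = α_5. Error position i = 5.
  Consistency check: S_2/S_1 = 1·3 = 3 ≡ 3 = α_err ✓ (single-error assumption holds).
Step 4: error magnitude e = S_0/v_5 = S_0·∏_{j≠5}(α_5 − α_j) = 5·10 = 50 ≡ 6 (mod 11).
Step 5: correct position 5: c_5 = r_5 − e = 5 − 6 ≡ 10 (mod 11). Hence c = [8, 3, 1, 0, 10].
  Check: interpolating c through the α_i gives m(x) = 5 + 9·x (degree < 2) with m(α_i) = c_i for every i, so c is indeed a codeword.


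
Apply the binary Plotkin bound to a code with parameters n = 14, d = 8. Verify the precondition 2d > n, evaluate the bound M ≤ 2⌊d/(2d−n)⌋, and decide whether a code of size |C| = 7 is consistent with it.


Plotkin bound M ≤ 8; given |C| = 7 ≤ bound (satisfied).

Check applicability: 2d = 16, n = 14.
2d − n = 2 > 0, so Plotkin applies.
Compute d/(2d−n) = 8/2 ≈ 4.0000.
⌊d/(2d−n)⌋ = 4.
Plotkin bound: M ≤ 2·4 = 8.
Given |C| = 7, check: satisfied.
This |C| is below the Plotkin bound.


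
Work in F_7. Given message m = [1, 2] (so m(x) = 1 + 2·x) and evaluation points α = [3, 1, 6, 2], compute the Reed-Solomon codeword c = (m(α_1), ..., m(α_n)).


c = [0, 3, 6, 5]

Message polynomial: m(x) = 1 + 2·x (mod 7).
For each evaluation point α_i, compute m(α_i) mod 7:
  α_1 = 3: Horner steps 2 → 0, so m(3) = 0.
  α_2 = 1: Horner steps 2 → 3, so m(1) = 3.
  α_3 = 6: Horner steps 2 → 6, so m(6) = 6.
  α_4 = 2: Horner steps 2 → 5, so m(2) = 5.
Codeword c = [0, 3, 6, 5] ∈ F_7^4.


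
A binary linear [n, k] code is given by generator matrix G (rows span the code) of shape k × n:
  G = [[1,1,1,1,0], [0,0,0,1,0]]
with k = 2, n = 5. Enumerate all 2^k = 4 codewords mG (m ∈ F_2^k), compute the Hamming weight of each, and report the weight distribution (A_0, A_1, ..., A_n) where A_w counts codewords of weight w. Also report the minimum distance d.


Weight distribution: A_0 = 1, A_1 = 1, A_3 = 1, A_4 = 1. Minimum distance d = 1.

Enumerate all 2^2 = 4 messages m ∈ F_2^2.
For each, compute codeword c = mG in F_2^5, then tally its weight.
  m = 00 → c = 00000, weight = 0.
  m = 10 → c = 11110, weight = 4.
  m = 01 → c = 00010, weight = 1.
  m = 11 → c = 11100, weight = 3.
Tally weights:
  weight 0: 1 codewords.
  weight 1: 1 codewords.
  weight 3: 1 codewords.
  weight 4: 1 codewords.
Minimum distance d = smallest w > 0 with A_w > 0 = 1.
Sanity: Σ A_w = 4 = 2^2 = 4 ✓.


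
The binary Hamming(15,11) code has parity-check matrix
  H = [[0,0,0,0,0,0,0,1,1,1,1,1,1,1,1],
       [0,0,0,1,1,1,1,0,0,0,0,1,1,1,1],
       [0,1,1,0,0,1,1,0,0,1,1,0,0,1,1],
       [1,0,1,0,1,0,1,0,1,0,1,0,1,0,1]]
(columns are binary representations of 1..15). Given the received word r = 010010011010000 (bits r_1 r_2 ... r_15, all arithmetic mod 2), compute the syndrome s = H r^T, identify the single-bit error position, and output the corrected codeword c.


s = (1, 1, 0, 1)^T, error position = 13, corrected codeword c = 010010011010100

Compute s = H r^T mod 2 one row at a time:
  s_1 = 1 + 1 + 0 + 1 + 0 + 0 + 0 + 0 = 3 ≡ 1 (mod 2).
  s_2 = 0 + 1 + 0 + 0 + 0 + 0 + 0 + 0 = 1 ≡ 1 (mod 2).
  s_3 = 1 + 0 + 0 + 0 + 0 + 1 + 0 + 0 = 2 ≡ 0 (mod 2).
  s_4 = 0 + 0 + 1 + 0 + 1 + 1 + 0 + 0 = 3 ≡ 1 (mod 2).
s = (1, 1, 0, 1)^T — this equals column 13 of H (binary 1101), so error is at position 13.
Correct: flip bit 13 of r = 010010011010000 to get c = 010010011010100.


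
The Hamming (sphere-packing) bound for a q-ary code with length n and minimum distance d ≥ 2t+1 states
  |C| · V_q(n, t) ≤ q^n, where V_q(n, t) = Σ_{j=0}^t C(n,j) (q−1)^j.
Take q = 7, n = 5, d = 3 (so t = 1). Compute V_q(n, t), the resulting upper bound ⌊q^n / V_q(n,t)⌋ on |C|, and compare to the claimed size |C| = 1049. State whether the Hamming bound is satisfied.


V_q(n, t) = 31, q^n = 16807, Hamming bound = 542, |C| = 1049 > bound (violated).

Step 1: Compute V_q(n, t) = Σ_{j=0}^1 C(n, j) (q−1)^j.
  j = 0: C(5,0)·(6)^0 = 1·1 = 1.
  j = 1: C(5,1)·(6)^1 = 5·6 = 30.
  V_q(n, t) = 1 + 30 = 31.
Step 2: q^n = 7^5 = 16807.
Step 3: Hamming bound ⌊q^n / V_q(n,t)⌋ = ⌊16807/31⌋ = 542.
Step 4: Compare |C| = 1049 to 542: violated.
The claimed |C| lies above the Hamming bound, so no 7-ary code of length 5 with d ≥ 3 can have 1049 codewords.


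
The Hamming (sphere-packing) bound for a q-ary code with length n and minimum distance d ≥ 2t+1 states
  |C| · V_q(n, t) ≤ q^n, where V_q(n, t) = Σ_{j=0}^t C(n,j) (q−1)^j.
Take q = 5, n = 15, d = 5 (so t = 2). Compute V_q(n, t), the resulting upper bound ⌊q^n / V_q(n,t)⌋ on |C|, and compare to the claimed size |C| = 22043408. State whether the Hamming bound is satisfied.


V_q(n, t) = 1741, q^n = 30517578125, Hamming bound = 17528764, |C| = 22043408 > bound (violated).

Step 1: Compute V_q(n, t) = Σ_{j=0}^2 C(n, j) (q−1)^j.
  j = 0: C(15,0)·(4)^0 = 1·1 = 1.
  j = 1: C(15,1)·(4)^1 = 15·4 = 60.
  j = 2: C(15,2)·(4)^2 = 105·16 = 1680.
  V_q(n, t) = 1 + 60 + 1680 = 1741.
Step 2: q^n = 5^15 = 30517578125.
Step 3: Hamming bound ⌊q^n / V_q(n,t)⌋ = ⌊30517578125/1741⌋ = 17528764.
Step 4: Compare |C| = 22043408 to 17528764: violated.
The claimed |C| lies above the Hamming bound, so no 5-ary code of length 15 with d ≥ 5 can have 22043408 codewords.


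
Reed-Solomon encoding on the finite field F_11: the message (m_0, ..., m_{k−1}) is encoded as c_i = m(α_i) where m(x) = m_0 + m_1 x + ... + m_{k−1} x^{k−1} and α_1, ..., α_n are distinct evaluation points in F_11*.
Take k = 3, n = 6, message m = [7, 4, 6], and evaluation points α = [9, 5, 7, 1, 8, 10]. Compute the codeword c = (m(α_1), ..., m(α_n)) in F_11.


c = [1, 1, 10, 6, 5, 9]

Message polynomial: m(x) = 7 + 4·x + 6·x^2 (mod 11).
For each evaluation point α_i, compute m(α_i) mod 11:
  α_1 = 9: Horner steps 6 → 3 → 1, so m(9) = 1.
  α_2 = 5: Horner steps 6 → 1 → 1, so m(5) = 1.
  α_3 = 7: Horner steps 6 → 2 → 10, so m(7) = 10.
  α_4 = 1: Horner steps 6 → 10 → 6, so m(1) = 6.
  α_5 = 8: Horner steps 6 → 8 → 5, so m(8) = 5.
  α_6 = 10: Horner steps 6 → 9 → 9, so m(10) = 9.
Codeword c = [1, 1, 10, 6, 5, 9] ∈ F_11^6.


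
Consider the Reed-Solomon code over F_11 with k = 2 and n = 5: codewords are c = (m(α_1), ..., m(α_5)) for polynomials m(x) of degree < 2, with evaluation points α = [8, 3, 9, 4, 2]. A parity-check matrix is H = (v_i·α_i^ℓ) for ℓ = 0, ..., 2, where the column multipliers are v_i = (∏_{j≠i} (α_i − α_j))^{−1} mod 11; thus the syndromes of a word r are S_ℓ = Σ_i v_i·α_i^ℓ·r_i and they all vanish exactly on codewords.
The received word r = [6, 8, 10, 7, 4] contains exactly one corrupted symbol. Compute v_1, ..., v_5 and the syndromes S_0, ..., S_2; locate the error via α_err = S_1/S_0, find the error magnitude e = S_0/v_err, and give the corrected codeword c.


S = (4, 5, 9), error at position 4, error magnitude e = 6, c = [6, 8, 10, 1, 4].

Step 1: column multipliers v_i = (∏_{j≠i}(α_i − α_j))^{−1} mod 11.
  i = 1 (α = 8): (8−3)(8−9)(8−4)(8−2) = 5·(−1)·4·6 = −120 ≡ 1, so v_1 = 1^{−1} = 1 (mod 11).
  i = 2 (α = 3): (3−8)(3−9)(3−4)(3−2) = (−5)·(−6)·(−1)·1 = −30 ≡ 3, so v_2 = 3^{−1} = 4 (mod 11).
  i = 3 (α = 9): (9−8)(9−3)(9−4)(9−2) = 1·6·5·7 = 210 ≡ 1, so v_3 = 1^{−1} = 1 (mod 11).
  i = 4 (α = 4): (4−8)(4−3)(4−9)(4−2) = (−4)·1·(−5)·2 = 40 ≡ 7, so v_4 = 7^{−1} = 8 (mod 11).
  i = 5 (α = 2): (2−8)(2−3)(2−9)(2−4) = (−6)·(−1)·(−7)·(−2) = 84 ≡ 7, so v_5 = 7^{−1} = 8 (mod 11).
  v = [1, 4, 1, 8, 8].
Step 2: syndromes of r = [6, 8, 10, 7, 4] (all sums mod 11).
  S_0 = Σ v_i r_i = 1·6 + 4·8 + 1·10 + 8·7 + 8·4 = 136 ≡ 4.
  S_1 = Σ v_i α_i r_i = 1·8·6 + 4·3·8 + 1·9·10 + 8·4·7 + 8·2·4 = 522 ≡ 5.
  α_i^2 mod 11 = [9, 9, 4, 5, 4].
  S_2 = Σ v_i α_i^2 r_i = 1·9·6 + 4·9·8 + 1·4·10 + 8·5·7 + 8·4·4 = 790 ≡ 9.
  S = (4, 5, 9) ≠ 0, so r is not a codeword (an error is present).
Step 3: locate the error. For a single error e at position i, S_ℓ = v_i·e·α_i^ℓ, so α_err = S_1/S_0.
  S_0^{−1} = 4^{−1} = 3 (mod 11), so α_err = 5·3 = 15 ≡ 4 = α_4. Error position i = 4.
  Consistency check: S_2/S_1 = 9·9 = 81 ≡ 4 = α_err ✓ (single-error assumption holds).
Step 4: error magnitude e = S_0/v_4 = S_0·∏_{j≠4}(α_4 − α_j) = 4·7 = 28 ≡ 6 (mod 11).
Step 5: correct position 4: c_4 = r_4 − e = 7 − 6 ≡ 1 (mod 11). Hence c = [6, 8, 10, 1, 4].
  Check: interpolating c through the α_i gives m(x) = 7 + 4·x (degree < 2) with m(α_i) = c_i for every i, so c is indeed a codeword.


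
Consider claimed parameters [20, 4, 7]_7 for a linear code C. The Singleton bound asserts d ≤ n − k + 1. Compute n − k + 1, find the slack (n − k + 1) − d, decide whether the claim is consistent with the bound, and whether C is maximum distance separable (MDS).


Singleton RHS = n − k + 1 = 17, slack = 10, bound satisfied, not MDS.

Singleton bound: d ≤ n − k + 1.
Here n = 20, k = 4, so n − k + 1 = 17.
Given d = 7, check d ≤ 17: YES.
Slack = (n − k + 1) − d = 10.
The code is NOT MDS (slack = 10 > 0).
Description: the claimed parameters are [20, 4, 7]_7; such a code would be non-MDS.


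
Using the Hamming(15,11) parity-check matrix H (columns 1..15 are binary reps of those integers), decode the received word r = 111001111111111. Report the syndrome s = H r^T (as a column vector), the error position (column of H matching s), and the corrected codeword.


s = (0, 0, 0, 1)^T, error position = 1, corrected codeword c = 011001111111111

Compute s = H r^T mod 2 one row at a time:
  s_1 = 1 + 1 + 1 + 1 + 1 + 1 + 1 + 1 = 8 ≡ 0 (mod 2).
  s_2 = 0 + 0 + 1 + 1 + 1 + 1 + 1 + 1 = 6 ≡ 0 (mod 2).
  s_3 = 1 + 1 + 1 + 1 + 1 + 1 + 1 + 1 = 8 ≡ 0 (mod 2).
  s_4 = 1 + 1 + 0 + 1 + 1 + 1 + 1 + 1 = 7 ≡ 1 (mod 2).
s = (0, 0, 0, 1)^T — this equals column 1 of H (binary 0001), so error is at position 1.
Correct: flip bit 1 of r = 111001111111111 to get c = 011001111111111.


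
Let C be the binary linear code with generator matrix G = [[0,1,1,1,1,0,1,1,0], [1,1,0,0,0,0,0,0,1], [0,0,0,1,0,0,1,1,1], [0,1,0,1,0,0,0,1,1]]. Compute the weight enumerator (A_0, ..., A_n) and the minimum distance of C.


Weight distribution: A_0 = 1, A_2 = 1, A_3 = 4, A_4 = 5, A_5 = 2, A_6 = 1, A_7 = 2. Minimum distance d = 2.

Enumerate all 2^4 = 16 messages m ∈ F_2^4.
For each, compute codeword c = mG in F_2^9, then tally its weight.
  m = 0000 → c = 000000000, weight = 0.
  m = 1000 → c = 011110110, weight = 6.
  m = 0100 → c = 110000001, weight = 3.
  m = 1100 → c = 101110111, weight = 7.
  m = 0010 → c = 000100111, weight = 4.
  m = 1010 → c = 011010001, weight = 4.
  m = 0110 → c = 110100110, weight = 5.
  m = 1110 → c = 101010000, weight = 3.
  m = 0001 → c = 010100011, weight = 4.
  m = 1001 → c = 001010101, weight = 4.
  m = 0101 → c = 100100010, weight = 3.
  m = 1101 → c = 111010100, weight = 5.
  m = 0011 → c = 010000100, weight = 2.
  m = 1011 → c = 001110010, weight = 4.
  m = 0111 → c = 100000101, weight = 3.
  m = 1111 → c = 111110011, weight = 7.
Tally weights:
  weight 0: 1 codewords.
  weight 2: 1 codewords.
  weight 3: 4 codewords.
  weight 4: 5 codewords.
  weight 5: 2 codewords.
  weight 6: 1 codewords.
  weight 7: 2 codewords.
Minimum distance d = smallest w > 0 with A_w > 0 = 2.
Sanity: Σ A_w = 16 = 2^4 = 16 ✓.


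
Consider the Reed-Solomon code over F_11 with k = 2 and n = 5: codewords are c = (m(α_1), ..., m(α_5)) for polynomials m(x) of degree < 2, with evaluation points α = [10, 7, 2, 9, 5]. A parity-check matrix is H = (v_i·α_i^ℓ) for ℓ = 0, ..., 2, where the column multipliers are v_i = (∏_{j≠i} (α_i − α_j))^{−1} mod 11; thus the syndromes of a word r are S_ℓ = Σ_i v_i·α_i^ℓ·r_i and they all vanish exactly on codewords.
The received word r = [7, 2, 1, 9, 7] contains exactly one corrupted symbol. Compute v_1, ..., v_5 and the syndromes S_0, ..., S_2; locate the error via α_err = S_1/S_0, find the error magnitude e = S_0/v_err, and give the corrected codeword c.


S = (1, 5, 3), error at position 5, error magnitude e = 1, c = [7, 2, 1, 9, 6].

Step 1: column multipliers v_i = (∏_{j≠i}(α_i − α_j))^{−1} mod 11.
  i = 1 (α = 10): (10−7)(10−2)(10−9)(10−5) = 3·8·1·5 = 120 ≡ 10, so v_1 = 10^{−1} = 10 (mod 11).
  i = 2 (α = 7): (7−10)(7−2)(7−9)(7−5) = (−3)·5·(−2)·2 = 60 ≡ 5, so v_2 = 5^{−1} = 9 (mod 11).
  i = 3 (α = 2): (2−10)(2−7)(2−9)(2−5) = (−8)·(−5)·(−7)·(−3) = 840 ≡ 4, so v_3 = 4^{−1} = 3 (mod 11).
  i = 4 (α = 9): (9−10)(9−7)(9−2)(9−5) = (−1)·2·7·4 = −56 ≡ 10, so v_4 = 10^{−1} = 10 (mod 11).
  i = 5 (α = 5): (5−10)(5−7)(5−2)(5−9) = (−5)·(−2)·3·(−4) = −120 ≡ 1, so v_5 = 1^{−1} = 1 (mod 11).
  v = [10, 9, 3, 10, 1].
Step 2: syndromes of r = [7, 2, 1, 9, 7] (all sums mod 11).
  S_0 = Σ v_i r_i = 10·7 + 9·2 + 3·1 + 10·9 + 1·7 = 188 ≡ 1.
  S_1 = Σ v_i α_i r_i = 10·10·7 + 9·7·2 + 3·2·1 + 10·9·9 + 1·5·7 = 1677 ≡ 5.
  α_i^2 mod 11 = [1, 5, 4, 4, 3].
  S_2 = Σ v_i α_i^2 r_i = 10·1·7 + 9·5·2 + 3·4·1 + 10·4·9 + 1·3·7 = 553 ≡ 3.
  S = (1, 5, 3) ≠ 0, so r is not a codeword (an error is present).
Step 3: locate the error. For a single error e at position i, S_ℓ = v_i·e·α_i^ℓ, so α_err = S_1/S_0.
  S_0^{−1} = 1^{−1} = 1 (mod 11), so α_err = 5·1 = 5 ≡ 5 = α_5. Error position i = 5.
  Consistency check: S_2/S_1 = 3·9 = 27 ≡ 5 = α_err ✓ (single-error assumption holds).
Step 4: error magnitude e = S_0/v_5 = S_0·∏_{j≠5}(α_5 − α_j) = 1·1 = 1 ≡ 1 (mod 11).
Step 5: correct position 5: c_5 = r_5 − e = 7 − 1 ≡ 6 (mod 11). Hence c = [7, 2, 1, 9, 6].
  Check: interpolating c through the α_i gives m(x) = 5 + 9·x (degree < 2) with m(α_i) = c_i for every i, so c is indeed a codeword.


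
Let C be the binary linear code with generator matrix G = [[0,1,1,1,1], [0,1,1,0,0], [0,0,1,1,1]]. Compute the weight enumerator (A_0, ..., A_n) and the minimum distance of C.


Weight distribution: A_0 = 1, A_1 = 2, A_2 = 2, A_3 = 2, A_4 = 1. Minimum distance d = 1.

Enumerate all 2^3 = 8 messages m ∈ F_2^3.
For each, compute codeword c = mG in F_2^5, then tally its weight.
  m = 000 → c = 00000, weight = 0.
  m = 100 → c = 01111, weight = 4.
  m = 010 → c = 01100, weight = 2.
  m = 110 → c = 00011, weight = 2.
  m = 001 → c = 00111, weight = 3.
  m = 101 → c = 01000, weight = 1.
  m = 011 → c = 01011, weight = 3.
  m = 111 → c = 00100, weight = 1.
Tally weights:
  weight 0: 1 codewords.
  weight 1: 2 codewords.
  weight 2: 2 codewords.
  weight 3: 2 codewords.
  weight 4: 1 codewords.
Minimum distance d = smallest w > 0 with A_w > 0 = 1.
Sanity: Σ A_w = 8 = 2^3 = 8 ✓.


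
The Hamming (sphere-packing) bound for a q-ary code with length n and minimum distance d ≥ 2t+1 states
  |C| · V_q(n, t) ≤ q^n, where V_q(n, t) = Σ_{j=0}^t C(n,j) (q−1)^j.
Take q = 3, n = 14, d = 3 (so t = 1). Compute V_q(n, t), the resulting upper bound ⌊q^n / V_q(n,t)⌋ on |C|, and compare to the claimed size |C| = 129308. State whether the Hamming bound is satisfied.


V_q(n, t) = 29, q^n = 4782969, Hamming bound = 164929, |C| = 129308 ≤ bound (satisfied).

Step 1: Compute V_q(n, t) = Σ_{j=0}^1 C(n, j) (q−1)^j.
  j = 0: C(14,0)·(2)^0 = 1·1 = 1.
  j = 1: C(14,1)·(2)^1 = 14·2 = 28.
  V_q(n, t) = 1 + 28 = 29.
Step 2: q^n = 3^14 = 4782969.
Step 3: Hamming bound ⌊q^n / V_q(n,t)⌋ = ⌊4782969/29⌋ = 164929.
Step 4: Compare |C| = 129308 to 164929: satisfied.
The claimed |C| lies below the Hamming bound.


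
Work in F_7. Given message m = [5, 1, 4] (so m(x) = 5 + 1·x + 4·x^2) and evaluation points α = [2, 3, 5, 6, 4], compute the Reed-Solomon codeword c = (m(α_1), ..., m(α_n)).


c = [2, 2, 5, 1, 3]

Message polynomial: m(x) = 5 + 1·x + 4·x^2 (mod 7).
For each evaluation point α_i, compute m(α_i) mod 7:
  α_1 = 2: Horner steps 4 → 2 → 2, so m(2) = 2.
  α_2 = 3: Horner steps 4 → 6 → 2, so m(3) = 2.
  α_3 = 5: Horner steps 4 → 0 → 5, so m(5) = 5.
  α_4 = 6: Horner steps 4 → 4 → 1, so m(6) = 1.
  α_5 = 4: Horner steps 4 → 3 → 3, so m(4) = 3.
Codeword c = [2, 2, 5, 1, 3] ∈ F_7^5.


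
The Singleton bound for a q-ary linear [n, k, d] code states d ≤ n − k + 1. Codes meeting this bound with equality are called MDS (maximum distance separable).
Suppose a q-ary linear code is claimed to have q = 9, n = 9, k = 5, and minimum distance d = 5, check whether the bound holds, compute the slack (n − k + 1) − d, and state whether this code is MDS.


Singleton RHS = n − k + 1 = 5, slack = 0, bound satisfied, MDS.

Singleton bound: d ≤ n − k + 1.
Here n = 9, k = 5, so n − k + 1 = 5.
Given d = 5, check d ≤ 5: YES.
Slack = (n − k + 1) − d = 0.
The code is MDS (slack = 0).
Description: the claimed parameters are [9, 5, 5]_9; such a code would be MDS (meets Singleton bound).


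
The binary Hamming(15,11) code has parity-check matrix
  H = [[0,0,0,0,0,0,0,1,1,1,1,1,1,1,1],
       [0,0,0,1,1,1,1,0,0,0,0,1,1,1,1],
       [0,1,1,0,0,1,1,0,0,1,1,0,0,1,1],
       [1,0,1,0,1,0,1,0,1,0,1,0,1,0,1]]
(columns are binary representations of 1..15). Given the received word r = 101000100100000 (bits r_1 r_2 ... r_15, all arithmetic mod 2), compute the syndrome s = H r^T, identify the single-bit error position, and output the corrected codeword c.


s = (1, 1, 1, 1)^T, error position = 15, corrected codeword c = 101000100100001

Compute s = H r^T mod 2 one row at a time:
  s_1 = 0 + 0 + 1 + 0 + 0 + 0 + 0 + 0 = 1 ≡ 1 (mod 2).
  s_2 = 0 + 0 + 0 + 1 + 0 + 0 + 0 + 0 = 1 ≡ 1 (mod 2).
  s_3 = 0 + 1 + 0 + 1 + 1 + 0 + 0 + 0 = 3 ≡ 1 (mod 2).
  s_4 = 1 + 1 + 0 + 1 + 0 + 0 + 0 + 0 = 3 ≡ 1 (mod 2).
s = (1, 1, 1, 1)^T — this equals column 15 of H (binary 1111), so error is at position 15.
Correct: flip bit 15 of r = 101000100100000 to get c = 101000100100001.


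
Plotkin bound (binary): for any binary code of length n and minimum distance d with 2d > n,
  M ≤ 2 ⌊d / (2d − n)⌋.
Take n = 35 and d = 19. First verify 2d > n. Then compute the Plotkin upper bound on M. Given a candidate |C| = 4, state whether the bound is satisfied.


Plotkin bound M ≤ 12; given |C| = 4 ≤ bound (satisfied).

Check applicability: 2d = 38, n = 35.
2d − n = 3 > 0, so Plotkin applies.
Compute d/(2d−n) = 19/3 ≈ 6.3333.
⌊d/(2d−n)⌋ = 6.
Plotkin bound: M ≤ 2·6 = 12.
Given |C| = 4, check: satisfied.
This |C| is below the Plotkin bound.


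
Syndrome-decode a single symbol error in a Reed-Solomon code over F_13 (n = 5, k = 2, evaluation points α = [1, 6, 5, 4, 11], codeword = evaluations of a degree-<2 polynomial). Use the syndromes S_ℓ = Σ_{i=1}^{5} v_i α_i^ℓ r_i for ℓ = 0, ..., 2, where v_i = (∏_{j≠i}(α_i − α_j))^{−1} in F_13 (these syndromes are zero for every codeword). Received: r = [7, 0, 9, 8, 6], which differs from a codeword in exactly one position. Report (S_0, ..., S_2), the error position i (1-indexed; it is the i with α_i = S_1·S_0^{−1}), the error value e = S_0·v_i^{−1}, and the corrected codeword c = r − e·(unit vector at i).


S = (4, 7, 9), error at position 3, error magnitude e = 5, c = [7, 0, 4, 8, 6].

Step 1: column multipliers v_i = (∏_{j≠i}(α_i − α_j))^{−1} mod 13.
  i = 1 (α = 1): (1−6)(1−5)(1−4)(1−11) = (−5)·(−4)·(−3)·(−10) = 600 ≡ 2, so v_1 = 2^{−1} = 7 (mod 13).
  i = 2 (α = 6): (6−1)(6−5)(6−4)(6−11) = 5·1·2·(−5) = −50 ≡ 2, so v_2 = 2^{−1} = 7 (mod 13).
  i = 3 (α = 5): (5−1)(5−6)(5−4)(5−11) = 4·(−1)·1·(−6) = 24 ≡ 11, so v_3 = 11^{−1} = 6 (mod 13).
  i = 4 (α = 4): (4−1)(4−6)(4−5)(4−11) = 3·(−2)·(−1)·(−7) = −42 ≡ 10, so v_4 = 10^{−1} = 4 (mod 13).
  i = 5 (α = 11): (11−1)(11−6)(11−5)(11−4) = 10·5·6·7 = 2100 ≡ 7, so v_5 = 7^{−1} = 2 (mod 13).
  v = [7, 7, 6, 4, 2].
Step 2: syndromes of r = [7, 0, 9, 8, 6] (all sums mod 13).
  S_0 = Σ v_i r_i = 7·7 + 7·0 + 6·9 + 4·8 + 2·6 = 147 ≡ 4.
  S_1 = Σ v_i α_i r_i = 7·1·7 + 7·6·0 + 6·5·9 + 4·4·8 + 2·11·6 = 579 ≡ 7.
  α_i^2 mod 13 = [1, 10, 12, 3, 4].
  S_2 = Σ v_i α_i^2 r_i = 7·1·7 + 7·10·0 + 6·12·9 + 4·3·8 + 2·4·6 = 841 ≡ 9.
  S = (4, 7, 9) ≠ 0, so r is not a codeword (an error is present).
Step 3: locate the error. For a single error e at position i, S_ℓ = v_i·e·α_i^ℓ, so α_err = S_1/S_0.
  S_0^{−1} = 4^{−1} = 10 (mod 13), so α_err = 7·10 = 70 ≡ 5 = α_3. Error position i = 3.
  Consistency check: S_2/S_1 = 9·2 = 18 ≡ 5 = α_err ✓ (single-error assumption holds).
Step 4: error magnitude e = S_0/v_3 = S_0·∏_{j≠3}(α_3 − α_j) = 4·11 = 44 ≡ 5 (mod 13).
Step 5: correct position 3: c_3 = r_3 − e = 9 − 5 ≡ 4 (mod 13). Hence c = [7, 0, 4, 8, 6].
  Check: interpolating c through the α_i gives m(x) = 11 + 9·x (degree < 2) with m(α_i) = c_i for every i, so c is indeed a codeword.


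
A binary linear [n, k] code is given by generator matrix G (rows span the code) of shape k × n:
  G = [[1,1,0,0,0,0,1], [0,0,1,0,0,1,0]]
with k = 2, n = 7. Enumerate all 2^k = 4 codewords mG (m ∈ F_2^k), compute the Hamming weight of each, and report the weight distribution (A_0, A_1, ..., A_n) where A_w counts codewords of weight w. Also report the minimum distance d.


Weight distribution: A_0 = 1, A_2 = 1, A_3 = 1, A_5 = 1. Minimum distance d = 2.

Enumerate all 2^2 = 4 messages m ∈ F_2^2.
For each, compute codeword c = mG in F_2^7, then tally its weight.
  m = 00 → c = 0000000, weight = 0.
  m = 10 → c = 1100001, weight = 3.
  m = 01 → c = 0010010, weight = 2.
  m = 11 → c = 1110011, weight = 5.
Tally weights:
  weight 0: 1 codewords.
  weight 2: 1 codewords.
  weight 3: 1 codewords.
  weight 5: 1 codewords.
Minimum distance d = smallest w > 0 with A_w > 0 = 2.
Sanity: Σ A_w = 4 = 2^2 = 4 ✓.


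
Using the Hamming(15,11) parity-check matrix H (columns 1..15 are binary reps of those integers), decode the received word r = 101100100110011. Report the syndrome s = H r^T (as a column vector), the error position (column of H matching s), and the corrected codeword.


s = (0, 0, 0, 1)^T, error position = 1, corrected codeword c = 001100100110011

Compute s = H r^T mod 2 one row at a time:
  s_1 = 0 + 0 + 1 + 1 + 0 + 0 + 1 + 1 = 4 ≡ 0 (mod 2).
  s_2 = 1 + 0 + 0 + 1 + 0 + 0 + 1 + 1 = 4 ≡ 0 (mod 2).
  s_3 = 0 + 1 + 0 + 1 + 1 + 1 + 1 + 1 = 6 ≡ 0 (mod 2).
  s_4 = 1 + 1 + 0 + 1 + 0 + 1 + 0 + 1 = 5 ≡ 1 (mod 2).
s = (0, 0, 0, 1)^T — this equals column 1 of H (binary 0001), so error is at position 1.
Correct: flip bit 1 of r = 101100100110011 to get c = 001100100110011.


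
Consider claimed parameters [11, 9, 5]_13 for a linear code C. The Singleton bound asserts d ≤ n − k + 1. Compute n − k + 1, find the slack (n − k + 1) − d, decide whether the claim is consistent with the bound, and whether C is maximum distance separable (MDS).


Singleton RHS = n − k + 1 = 3, slack = -2, bound violated (no such code; not MDS).

Singleton bound: d ≤ n − k + 1.
Here n = 11, k = 9, so n − k + 1 = 3.
Given d = 5, check d ≤ 3: NO.
Slack = (n − k + 1) − d = -2.
The slack is negative: d = 5 exceeds n − k + 1 = 3 by 2, so the Singleton bound is violated and no linear [11, 9, 5]_13 code can exist. In particular it is not MDS (MDS requires d = n − k + 1 exactly).
Description: the claimed parameters are [11, 9, 5]_13; such a code would be impossible (violates the Singleton bound).


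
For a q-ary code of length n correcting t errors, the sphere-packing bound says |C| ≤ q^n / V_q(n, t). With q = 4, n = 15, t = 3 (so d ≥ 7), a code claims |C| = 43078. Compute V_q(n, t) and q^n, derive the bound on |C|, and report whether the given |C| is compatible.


V_q(n, t) = 13276, q^n = 1073741824, Hamming bound = 80878, |C| = 43078 ≤ bound (satisfied).

Step 1: Compute V_q(n, t) = Σ_{j=0}^3 C(n, j) (q−1)^j.
  j = 0: C(15,0)·(3)^0 = 1·1 = 1.
  j = 1: C(15,1)·(3)^1 = 15·3 = 45.
  j = 2: C(15,2)·(3)^2 = 105·9 = 945.
  j = 3: C(15,3)·(3)^3 = 455·27 = 12285.
  V_q(n, t) = 1 + 45 + 945 + 12285 = 13276.
Step 2: q^n = 4^15 = 1073741824.
Step 3: Hamming bound ⌊q^n / V_q(n,t)⌋ = ⌊1073741824/13276⌋ = 80878.
Step 4: Compare |C| = 43078 to 80878: satisfied.
The claimed |C| lies below the Hamming bound.


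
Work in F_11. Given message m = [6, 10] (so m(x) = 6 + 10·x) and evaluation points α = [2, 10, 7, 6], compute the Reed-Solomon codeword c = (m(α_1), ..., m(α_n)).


c = [4, 7, 10, 0]

Message polynomial: m(x) = 6 + 10·x (mod 11).
For each evaluation point α_i, compute m(α_i) mod 11:
  α_1 = 2: Horner steps 10 → 4, so m(2) = 4.
  α_2 = 10: Horner steps 10 → 7, so m(10) = 7.
  α_3 = 7: Horner steps 10 → 10, so m(7) = 10.
  α_4 = 6: Horner steps 10 → 0, so m(6) = 0.
Codeword c = [4, 7, 10, 0] ∈ F_11^4.


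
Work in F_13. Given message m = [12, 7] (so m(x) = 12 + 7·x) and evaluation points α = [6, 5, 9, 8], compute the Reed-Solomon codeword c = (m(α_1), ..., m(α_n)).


c = [2, 8, 10, 3]

Message polynomial: m(x) = 12 + 7·x (mod 13).
For each evaluation point α_i, compute m(α_i) mod 13:
  α_1 = 6: Horner steps 7 → 2, so m(6) = 2.
  α_2 = 5: Horner steps 7 → 8, so m(5) = 8.
  α_3 = 9: Horner steps 7 → 10, so m(9) = 10.
  α_4 = 8: Horner steps 7 → 3, so m(8) = 3.
Codeword c = [2, 8, 10, 3] ∈ F_13^4.


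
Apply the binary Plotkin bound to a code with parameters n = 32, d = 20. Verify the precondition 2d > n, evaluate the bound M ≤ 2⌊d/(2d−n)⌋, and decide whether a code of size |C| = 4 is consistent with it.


Plotkin bound M ≤ 4; given |C| = 4 ≤ bound (satisfied).

Check applicability: 2d = 40, n = 32.
2d − n = 8 > 0, so Plotkin applies.
Compute d/(2d−n) = 20/8 ≈ 2.5000.
⌊d/(2d−n)⌋ = 2.
Plotkin bound: M ≤ 2·2 = 4.
Given |C| = 4, check: satisfied.
This |C| is at the Plotkin bound.


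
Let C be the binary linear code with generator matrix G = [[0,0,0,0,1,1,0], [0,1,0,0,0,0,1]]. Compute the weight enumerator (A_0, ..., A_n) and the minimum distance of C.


Weight distribution: A_0 = 1, A_2 = 2, A_4 = 1. Minimum distance d = 2.

Enumerate all 2^2 = 4 messages m ∈ F_2^2.
For each, compute codeword c = mG in F_2^7, then tally its weight.
  m = 00 → c = 0000000, weight = 0.
  m = 10 → c = 0000110, weight = 2.
  m = 01 → c = 0100001, weight = 2.
  m = 11 → c = 0100111, weight = 4.
Tally weights:
  weight 0: 1 codewords.
  weight 2: 2 codewords.
  weight 4: 1 codewords.
Minimum distance d = smallest w > 0 with A_w > 0 = 2.
Sanity: Σ A_w = 4 = 2^2 = 4 ✓.


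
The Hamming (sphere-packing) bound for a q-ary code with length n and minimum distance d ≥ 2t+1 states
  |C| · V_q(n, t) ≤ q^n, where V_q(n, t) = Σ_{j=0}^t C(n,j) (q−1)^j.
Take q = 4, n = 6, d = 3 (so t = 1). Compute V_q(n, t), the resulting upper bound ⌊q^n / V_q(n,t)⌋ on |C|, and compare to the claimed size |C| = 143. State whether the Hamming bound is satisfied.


V_q(n, t) = 19, q^n = 4096, Hamming bound = 215, |C| = 143 ≤ bound (satisfied).

Step 1: Compute V_q(n, t) = Σ_{j=0}^1 C(n, j) (q−1)^j.
  j = 0: C(6,0)·(3)^0 = 1·1 = 1.
  j = 1: C(6,1)·(3)^1 = 6·3 = 18.
  V_q(n, t) = 1 + 18 = 19.
Step 2: q^n = 4^6 = 4096.
Step 3: Hamming bound ⌊q^n / V_q(n,t)⌋ = ⌊4096/19⌋ = 215.
Step 4: Compare |C| = 143 to 215: satisfied.
The claimed |C| lies below the Hamming bound.


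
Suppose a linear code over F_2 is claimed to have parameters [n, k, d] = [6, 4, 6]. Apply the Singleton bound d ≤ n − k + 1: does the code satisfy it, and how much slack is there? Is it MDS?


Singleton RHS = n − k + 1 = 3, slack = -3, bound violated (no such code; not MDS).

Singleton bound: d ≤ n − k + 1.
Here n = 6, k = 4, so n − k + 1 = 3.
Given d = 6, check d ≤ 3: NO.
Slack = (n − k + 1) − d = -3.
The slack is negative: d = 6 exceeds n − k + 1 = 3 by 3, so the Singleton bound is violated and no linear [6, 4, 6]_2 code can exist. In particular it is not MDS (MDS requires d = n − k + 1 exactly).
Description: the claimed parameters are [6, 4, 6]_2; such a code would be impossible (violates the Singleton bound).


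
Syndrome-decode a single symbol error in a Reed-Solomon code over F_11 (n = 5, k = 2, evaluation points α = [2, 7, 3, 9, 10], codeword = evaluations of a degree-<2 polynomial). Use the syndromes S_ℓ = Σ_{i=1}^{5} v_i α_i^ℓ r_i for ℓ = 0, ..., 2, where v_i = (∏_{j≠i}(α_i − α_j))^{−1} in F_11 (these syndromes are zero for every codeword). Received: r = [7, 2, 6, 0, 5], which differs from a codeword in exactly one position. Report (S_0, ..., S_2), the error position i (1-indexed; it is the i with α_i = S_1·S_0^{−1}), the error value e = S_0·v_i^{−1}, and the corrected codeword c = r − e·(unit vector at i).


S = (2, 9, 2), error at position 5, error magnitude e = 6, c = [7, 2, 6, 0, 10].

Step 1: column multipliers v_i = (∏_{j≠i}(α_i − α_j))^{−1} mod 11.
  i = 1 (α = 2): (2−7)(2−3)(2−9)(2−10) = (−5)·(−1)·(−7)·(−8) = 280 ≡ 5, so v_1 = 5^{−1} = 9 (mod 11).
  i = 2 (α = 7): (7−2)(7−3)(7−9)(7−10) = 5·4·(−2)·(−3) = 120 ≡ 10, so v_2 = 10^{−1} = 10 (mod 11).
  i = 3 (α = 3): (3−2)(3−7)(3−9)(3−10) = 1·(−4)·(−6)·(−7) = −168 ≡ 8, so v_3 = 8^{−1} = 7 (mod 11).
  i = 4 (α = 9): (9−2)(9−7)(9−3)(9−10) = 7·2·6·(−1) = −84 ≡ 4, so v_4 = 4^{−1} = 3 (mod 11).
  i = 5 (α = 10): (10−2)(10−7)(10−3)(10−9) = 8·3·7·1 = 168 ≡ 3, so v_5 = 3^{−1} = 4 (mod 11).
  v = [9, 10, 7, 3, 4].
Step 2: syndromes of r = [7, 2, 6, 0, 5] (all sums mod 11).
  S_0 = Σ v_i r_i = 9·7 + 10·2 + 7·6 + 3·0 + 4·5 = 145 ≡ 2.
  S_1 = Σ v_i α_i r_i = 9·2·7 + 10·7·2 + 7·3·6 + 3·9·0 + 4·10·5 = 592 ≡ 9.
  α_i^2 mod 11 = [4, 5, 9, 4, 1].
  S_2 = Σ v_i α_i^2 r_i = 9·4·7 + 10·5·2 + 7·9·6 + 3·4·0 + 4·1·5 = 750 ≡ 2.
  S = (2, 9, 2) ≠ 0, so r is not a codeword (an error is present).
Step 3: locate the error. For a single error e at position i, S_ℓ = v_i·e·α_i^ℓ, so α_err = S_1/S_0.
  S_0^{−1} = 2^{−1} = 6 (mod 11), so α_err = 9·6 = 54 ≡ 10 = α_5. Error position i = 5.
  Consistency check: S_2/S_1 = 2·5 = 10 ≡ 10 = α_err ✓ (single-error assumption holds).
Step 4: error magnitude e = S_0/v_5 = S_0·∏_{j≠5}(α_5 − α_j) = 2·3 = 6 ≡ 6 (mod 11).
Step 5: correct position 5: c_5 = r_5 − e = 5 − 6 ≡ 10 (mod 11). Hence c = [7, 2, 6, 0, 10].
  Check: interpolating c through the α_i gives m(x) = 9 + 10·x (degree < 2) with m(α_i) = c_i for every i, so c is indeed a codeword.


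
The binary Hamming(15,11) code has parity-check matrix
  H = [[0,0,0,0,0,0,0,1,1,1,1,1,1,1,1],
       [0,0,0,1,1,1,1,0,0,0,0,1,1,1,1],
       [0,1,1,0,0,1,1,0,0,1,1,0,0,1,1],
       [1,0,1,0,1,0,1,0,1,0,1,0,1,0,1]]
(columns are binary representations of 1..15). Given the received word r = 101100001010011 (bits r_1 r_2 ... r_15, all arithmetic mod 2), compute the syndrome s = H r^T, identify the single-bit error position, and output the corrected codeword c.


s = (0, 1, 0, 1)^T, error position = 5, corrected codeword c = 101110001010011

Compute s = H r^T mod 2 one row at a time:
  s_1 = 0 + 1 + 0 + 1 + 0 + 0 + 1 + 1 = 4 ≡ 0 (mod 2).
  s_2 = 1 + 0 + 0 + 0 + 0 + 0 + 1 + 1 = 3 ≡ 1 (mod 2).
  s_3 = 0 + 1 + 0 + 0 + 0 + 1 + 1 + 1 = 4 ≡ 0 (mod 2).
  s_4 = 1 + 1 + 0 + 0 + 1 + 1 + 0 + 1 = 5 ≡ 1 (mod 2).
s = (0, 1, 0, 1)^T — this equals column 5 of H (binary 0101), so error is at position 5.
Correct: flip bit 5 of r = 101100001010011 to get c = 101110001010011.


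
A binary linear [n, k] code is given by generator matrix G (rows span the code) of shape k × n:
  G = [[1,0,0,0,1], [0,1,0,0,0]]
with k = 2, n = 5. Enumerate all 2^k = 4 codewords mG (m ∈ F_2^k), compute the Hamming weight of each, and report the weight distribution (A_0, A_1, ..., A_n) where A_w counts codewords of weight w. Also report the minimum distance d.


Weight distribution: A_0 = 1, A_1 = 1, A_2 = 1, A_3 = 1. Minimum distance d = 1.

Enumerate all 2^2 = 4 messages m ∈ F_2^2.
For each, compute codeword c = mG in F_2^5, then tally its weight.
  m = 00 → c = 00000, weight = 0.
  m = 10 → c = 10001, weight = 2.
  m = 01 → c = 01000, weight = 1.
  m = 11 → c = 11001, weight = 3.
Tally weights:
  weight 0: 1 codewords.
  weight 1: 1 codewords.
  weight 2: 1 codewords.
  weight 3: 1 codewords.
Minimum distance d = smallest w > 0 with A_w > 0 = 1.
Sanity: Σ A_w = 4 = 2^2 = 4 ✓.


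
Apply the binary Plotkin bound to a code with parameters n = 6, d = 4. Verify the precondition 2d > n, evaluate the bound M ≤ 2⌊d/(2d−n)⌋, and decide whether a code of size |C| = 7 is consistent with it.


Plotkin bound M ≤ 4; given |C| = 7 > bound (violated).

Check applicability: 2d = 8, n = 6.
2d − n = 2 > 0, so Plotkin applies.
Compute d/(2d−n) = 4/2 ≈ 2.0000.
⌊d/(2d−n)⌋ = 2.
Plotkin bound: M ≤ 2·2 = 4.
Given |C| = 7, check: VIOLATED.
This |C| is above the Plotkin bound, so no binary code with n = 6, d = 4 and 7 codewords exists.


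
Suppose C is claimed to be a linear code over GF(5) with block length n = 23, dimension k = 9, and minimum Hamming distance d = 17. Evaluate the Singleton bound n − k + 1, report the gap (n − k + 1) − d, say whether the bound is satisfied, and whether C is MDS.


Singleton RHS = n − k + 1 = 15, slack = -2, bound violated (no such code; not MDS).

Singleton bound: d ≤ n − k + 1.
Here n = 23, k = 9, so n − k + 1 = 15.
Given d = 17, check d ≤ 15: NO.
Slack = (n − k + 1) − d = -2.
The slack is negative: d = 17 exceeds n − k + 1 = 15 by 2, so the Singleton bound is violated and no linear [23, 9, 17]_5 code can exist. In particular it is not MDS (MDS requires d = n − k + 1 exactly).
Description: the claimed parameters are [23, 9, 17]_5; such a code would be impossible (violates the Singleton bound).


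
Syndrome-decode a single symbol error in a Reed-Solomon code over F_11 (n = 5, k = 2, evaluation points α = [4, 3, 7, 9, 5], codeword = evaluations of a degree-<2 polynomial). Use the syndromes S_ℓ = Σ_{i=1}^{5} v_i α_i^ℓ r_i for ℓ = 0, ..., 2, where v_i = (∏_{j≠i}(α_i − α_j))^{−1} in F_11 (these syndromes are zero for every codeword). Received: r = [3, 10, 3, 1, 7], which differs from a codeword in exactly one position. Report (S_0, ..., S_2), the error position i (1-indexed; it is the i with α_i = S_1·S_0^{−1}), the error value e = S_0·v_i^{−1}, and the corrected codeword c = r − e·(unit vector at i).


S = (3, 10, 4), error at position 3, error magnitude e = 10, c = [3, 10, 4, 1, 7].

Step 1: column multipliers v_i = (∏_{j≠i}(α_i − α_j))^{−1} mod 11.
  i = 1 (α = 4): (4−3)(4−7)(4−9)(4−5) = 1·(−3)·(−5)·(−1) = −15 ≡ 7, so v_1 = 7^{−1} = 8 (mod 11).
  i = 2 (α = 3): (3−4)(3−7)(3−9)(3−5) = (−1)·(−4)·(−6)·(−2) = 48 ≡ 4, so v_2 = 4^{−1} = 3 (mod 11).
  i = 3 (α = 7): (7−4)(7−3)(7−9)(7−5) = 3·4·(−2)·2 = −48 ≡ 7, so v_3 = 7^{−1} = 8 (mod 11).
  i = 4 (α = 9): (9−4)(9−3)(9−7)(9−5) = 5·6·2·4 = 240 ≡ 9, so v_4 = 9^{−1} = 5 (mod 11).
  i = 5 (α = 5): (5−4)(5−3)(5−7)(5−9) = 1·2·(−2)·(−4) = 16 ≡ 5, so v_5 = 5^{−1} = 9 (mod 11).
  v = [8, 3, 8, 5, 9].
Step 2: syndromes of r = [3, 10, 3, 1, 7] (all sums mod 11).
  S_0 = Σ v_i r_i = 8·3 + 3·10 + 8·3 + 5·1 + 9·7 = 146 ≡ 3.
  S_1 = Σ v_i α_i r_i = 8·4·3 + 3·3·10 + 8·7·3 + 5·9·1 + 9·5·7 = 714 ≡ 10.
  α_i^2 mod 11 = [5, 9, 5, 4, 3].
  S_2 = Σ v_i α_i^2 r_i = 8·5·3 + 3·9·10 + 8·5·3 + 5·4·1 + 9·3·7 = 719 ≡ 4.
  S = (3, 10, 4) ≠ 0, so r is not a codeword (an error is present).
Step 3: locate the error. For a single error e at position i, S_ℓ = v_i·e·α_i^ℓ, so α_err = S_1/S_0.
  S_0^{−1} = 3^{−1} = 4 (mod 11), so α_err = 10·4 = 40 ≡ 7 = α_3. Error position i = 3.
  Consistency check: S_2/S_1 = 4·10 = 40 ≡ 7 = α_err ✓ (single-error assumption holds).
Step 4: error magnitude e = S_0/v_3 = S_0·∏_{j≠3}(α_3 − α_j) = 3·7 = 21 ≡ 10 (mod 11).
Step 5: correct position 3: c_3 = r_3 − e = 3 − 10 ≡ 4 (mod 11). Hence c = [3, 10, 4, 1, 7].
  Check: interpolating c through the α_i gives m(x) = 9 + 4·x (degree < 2) with m(α_i) = c_i for every i, so c is indeed a codeword.
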